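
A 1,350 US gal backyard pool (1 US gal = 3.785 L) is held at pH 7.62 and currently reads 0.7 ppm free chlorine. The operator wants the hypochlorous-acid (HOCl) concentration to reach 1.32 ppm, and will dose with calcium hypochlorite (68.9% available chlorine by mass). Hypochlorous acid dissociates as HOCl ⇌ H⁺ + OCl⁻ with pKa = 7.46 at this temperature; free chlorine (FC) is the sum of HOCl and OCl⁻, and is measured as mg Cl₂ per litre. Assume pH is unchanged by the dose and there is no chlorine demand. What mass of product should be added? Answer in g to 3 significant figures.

Volume: 1,350 US gal × 3.785 L/gal = 5,110 L.
[OCl⁻]/[HOCl] = 10^(pH − pKa) = 10^(7.62 − 7.46) = 1.445; fraction as HOCl = 1/(1 + 1.445) = 0.4089.
Free chlorine required for 1.32 ppm HOCl: 1.32 / 0.4089 = 3.228 ppm.
FC to add: 3.228 − 0.7 = 2.528 mg/L as Cl₂.
Cl₂ equivalent: 2.528 mg/L × 5,110 L = 12.92 g.
Product at 68.9% available Cl: 12.92 / 0.689 = 18.75 g.

18.7 g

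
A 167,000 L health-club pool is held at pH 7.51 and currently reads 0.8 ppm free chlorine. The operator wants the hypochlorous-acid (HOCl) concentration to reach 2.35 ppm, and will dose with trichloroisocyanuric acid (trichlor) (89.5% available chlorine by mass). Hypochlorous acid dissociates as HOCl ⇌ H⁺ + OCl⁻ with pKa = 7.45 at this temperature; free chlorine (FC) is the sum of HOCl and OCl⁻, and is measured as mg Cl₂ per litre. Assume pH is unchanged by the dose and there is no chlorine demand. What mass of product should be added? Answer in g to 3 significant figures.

[OCl⁻]/[HOCl] = 10^(pH − pKa) = 10^(7.51 − 7.45) = 1.148; fraction as HOCl = 1/(1 + 1.148) = 0.4655.
Free chlorine required for 2.35 ppm HOCl: 2.35 / 0.4655 = 5.048 ppm.
FC to add: 5.048 − 0.8 = 4.248 mg/L as Cl₂.
Cl₂ equivalent: 4.248 mg/L × 167,000 L = 709.4 g.
Product at 89.5% available Cl: 709.4 / 0.895 = 792.7 g.

793 g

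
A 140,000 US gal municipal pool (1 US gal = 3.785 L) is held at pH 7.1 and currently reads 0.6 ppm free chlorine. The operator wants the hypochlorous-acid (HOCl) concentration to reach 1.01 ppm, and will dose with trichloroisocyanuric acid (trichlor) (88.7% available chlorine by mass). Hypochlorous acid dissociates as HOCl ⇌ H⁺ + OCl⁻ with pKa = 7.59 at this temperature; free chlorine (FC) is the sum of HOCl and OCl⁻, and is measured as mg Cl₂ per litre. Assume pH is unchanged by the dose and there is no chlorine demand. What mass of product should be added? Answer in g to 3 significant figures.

440 g

Volume: 140,000 US gal × 3.785 L/gal = 529,900 L.
[OCl⁻]/[HOCl] = 10^(pH − pKa) = 10^(7.1 − 7.59) = 0.3236; fraction as HOCl = 1/(1 + 0.3236) = 0.7555.
Free chlorine required for 1.01 ppm HOCl: 1.01 / 0.7555 = 1.337 ppm.
FC to add: 1.337 − 0.6 = 0.7368 mg/L as Cl₂.
Cl₂ equivalent: 0.7368 mg/L × 529,900 L = 390.4 g.
Product at 88.7% available Cl: 390.4 / 0.887 = 440.2 g.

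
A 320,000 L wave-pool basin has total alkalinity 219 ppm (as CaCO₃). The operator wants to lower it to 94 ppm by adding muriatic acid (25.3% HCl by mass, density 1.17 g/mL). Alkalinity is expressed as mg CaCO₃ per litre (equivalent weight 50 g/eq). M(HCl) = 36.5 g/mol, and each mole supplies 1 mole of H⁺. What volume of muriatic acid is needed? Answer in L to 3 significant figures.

98.6 L

Alkalinity to neutralize: (219 − 94) = 125 mg/L as CaCO₃ × 320,000 L = 40,000 g as CaCO₃.
Equivalents of H⁺ required: 40,000 ÷ 50 g/eq = 800 eq = 800 mol HCl.
Mass of HCl: 800 × 36.5 = 29,200 g.
Mass of 25.3% solution: 29,200 / 0.253 = 115,400 g.
Volume: 115,400 g ÷ 1.17 g/mL = 98,650 mL.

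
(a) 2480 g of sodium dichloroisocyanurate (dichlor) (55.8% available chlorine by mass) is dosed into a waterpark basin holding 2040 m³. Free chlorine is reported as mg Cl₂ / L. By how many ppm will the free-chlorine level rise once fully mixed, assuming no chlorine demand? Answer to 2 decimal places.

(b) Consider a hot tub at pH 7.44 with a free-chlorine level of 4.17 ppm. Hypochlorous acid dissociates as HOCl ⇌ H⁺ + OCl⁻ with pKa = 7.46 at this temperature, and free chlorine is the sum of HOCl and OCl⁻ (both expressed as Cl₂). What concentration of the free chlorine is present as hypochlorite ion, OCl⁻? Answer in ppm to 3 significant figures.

(a) Volume: 2040 m³ = 2,040,000 L.
(a) Available chlorine delivered: 2480 g × 0.558 = 1384 g as Cl₂.
(a) Concentration rise: 1384 g / 2,040,000 L = 0.6784 mg/L = 0.68 ppm.

(b) [OCl⁻]/[HOCl] = 10^(pH − pKa) = 10^(7.44 − 7.46) = 10^-0.02 = 0.955.
(b) Fraction as HOCl = 1 / (1 + 0.955) = 0.5115.
(b) OCl⁻ = (1 − 0.5115) × 4.17 ppm = 2.037 ppm.

(a) 0.68 ppm; (b) 2.04 ppm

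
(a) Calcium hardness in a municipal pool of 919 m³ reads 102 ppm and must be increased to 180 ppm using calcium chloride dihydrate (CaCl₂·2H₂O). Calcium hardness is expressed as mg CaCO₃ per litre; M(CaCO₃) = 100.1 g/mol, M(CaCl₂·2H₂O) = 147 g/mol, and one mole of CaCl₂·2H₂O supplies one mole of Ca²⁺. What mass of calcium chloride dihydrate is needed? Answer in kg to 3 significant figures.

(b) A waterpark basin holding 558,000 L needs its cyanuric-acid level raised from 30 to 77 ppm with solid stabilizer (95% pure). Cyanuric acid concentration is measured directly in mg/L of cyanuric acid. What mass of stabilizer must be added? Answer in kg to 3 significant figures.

(a) Volume: 919 m³ = 919,000 L.
(a) Hardness to add: (180 − 102) = 78 mg/L as CaCO₃ × 919,000 L = 71,680 g as CaCO₃.
(a) Moles of Ca²⁺ (1 mol Ca²⁺ ≡ 1 mol CaCO₃): 71,680 / 100.1 g/mol = 716.1 mol.
(a) Mass of CaCl₂·2H₂O: 716.1 × 147 = 105,300 g.

(b) CYA to add: (77 − 30) = 47 mg/L × 558,000 L = 26,230 g cyanuric acid.
(b) At 95% purity: 26,230 / 0.95 = 27,610 g product.

(a) 105 kg; (b) 27.6 kg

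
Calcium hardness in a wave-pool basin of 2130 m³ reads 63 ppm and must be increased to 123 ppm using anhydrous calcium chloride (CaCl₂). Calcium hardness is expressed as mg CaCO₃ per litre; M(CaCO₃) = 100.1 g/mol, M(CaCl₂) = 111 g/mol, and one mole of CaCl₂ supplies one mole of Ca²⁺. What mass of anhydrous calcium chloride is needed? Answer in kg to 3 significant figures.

142 kg

Volume: 2130 m³ = 2,130,000 L.
Hardness to add: (123 − 63) = 60 mg/L as CaCO₃ × 2,130,000 L = 127,800 g as CaCO₃.
Moles of Ca²⁺ (1 mol Ca²⁺ ≡ 1 mol CaCO₃): 127,800 / 100.1 g/mol = 1277 mol.
Mass of CaCl₂: 1277 × 111 = 141,700 g.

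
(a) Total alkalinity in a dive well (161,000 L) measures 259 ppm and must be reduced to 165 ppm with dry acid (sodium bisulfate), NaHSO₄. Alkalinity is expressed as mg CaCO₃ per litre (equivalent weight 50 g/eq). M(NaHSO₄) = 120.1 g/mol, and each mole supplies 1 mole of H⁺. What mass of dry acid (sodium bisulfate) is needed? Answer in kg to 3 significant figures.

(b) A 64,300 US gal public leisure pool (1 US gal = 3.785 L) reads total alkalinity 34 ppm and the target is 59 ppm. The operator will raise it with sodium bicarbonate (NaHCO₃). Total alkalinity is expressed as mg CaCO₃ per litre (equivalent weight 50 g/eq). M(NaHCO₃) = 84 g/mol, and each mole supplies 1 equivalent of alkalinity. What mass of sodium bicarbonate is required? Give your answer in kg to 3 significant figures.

(a) Alkalinity to neutralize: (259 − 165) = 94 mg/L as CaCO₃ × 161,000 L = 15,130 g as CaCO₃.
(a) Equivalents of H⁺ required: 15,130 ÷ 50 g/eq = 302.7 eq = 302.7 mol NaHSO₄.
(a) Mass of NaHSO₄: 302.7 × 120.1 = 36,350 g.

(b) Volume: 64,300 US gal × 3.785 L/gal = 243,376 L.
(b) Alkalinity to add: (59 − 34) = 25 mg/L as CaCO₃ × 243,376 L = 6084 g as CaCO₃.
(b) Equivalents: 6084 g ÷ 50 g/eq = 121.7 eq.
(b) NaHCO₃ supplies 1 eq per mole → 121.7 mol.
(b) Mass: 121.7 mol × 84 g/mol = 10,220 g.

(a) 36.4 kg; (b) 10.2 kg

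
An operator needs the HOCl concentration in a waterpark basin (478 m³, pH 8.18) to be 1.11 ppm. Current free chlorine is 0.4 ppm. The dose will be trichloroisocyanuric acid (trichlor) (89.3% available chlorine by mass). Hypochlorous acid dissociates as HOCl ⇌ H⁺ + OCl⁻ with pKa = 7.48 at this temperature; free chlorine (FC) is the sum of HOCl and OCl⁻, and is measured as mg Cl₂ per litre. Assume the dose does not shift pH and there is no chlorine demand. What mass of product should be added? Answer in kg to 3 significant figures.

3.36 kg

Volume: 478 m³ = 478,000 L.
[OCl⁻]/[HOCl] = 10^(pH − pKa) = 10^(8.18 − 7.48) = 5.012; fraction as HOCl = 1/(1 + 5.012) = 0.1663.
Free chlorine required for 1.11 ppm HOCl: 1.11 / 0.1663 = 6.673 ppm.
FC to add: 6.673 − 0.4 = 6.273 mg/L as Cl₂.
Cl₂ equivalent: 6.273 mg/L × 478,000 L = 2999 g.
Product at 89.3% available Cl: 2999 / 0.893 = 3358 g.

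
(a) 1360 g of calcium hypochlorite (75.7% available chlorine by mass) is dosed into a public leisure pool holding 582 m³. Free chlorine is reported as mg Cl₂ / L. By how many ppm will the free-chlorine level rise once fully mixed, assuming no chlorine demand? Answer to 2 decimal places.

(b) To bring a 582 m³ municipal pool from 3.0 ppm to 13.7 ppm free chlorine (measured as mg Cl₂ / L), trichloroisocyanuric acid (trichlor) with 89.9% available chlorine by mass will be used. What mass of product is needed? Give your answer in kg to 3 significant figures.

(a) 1.77 ppm; (b) 6.93 kg

(a) Volume: 582 m³ = 582,000 L.
(a) Available chlorine delivered: 1360 g × 0.757 = 1030 g as Cl₂.
(a) Concentration rise: 1030 g / 582,000 L = 1.769 mg/L = 1.77 ppm.

(b) Volume: 582 m³ = 582,000 L.
(b) Chlorine deficit: 13.7 − 3.0 = 10.7 ppm = 10.7 mg/L as Cl₂.
(b) Cl₂ equivalent needed: 10.7 mg/L × 582,000 L = 6,227,000 mg = 6227 g.
(b) Product at 89.9% available chlorine: 6227 / 0.899 = 6927 g.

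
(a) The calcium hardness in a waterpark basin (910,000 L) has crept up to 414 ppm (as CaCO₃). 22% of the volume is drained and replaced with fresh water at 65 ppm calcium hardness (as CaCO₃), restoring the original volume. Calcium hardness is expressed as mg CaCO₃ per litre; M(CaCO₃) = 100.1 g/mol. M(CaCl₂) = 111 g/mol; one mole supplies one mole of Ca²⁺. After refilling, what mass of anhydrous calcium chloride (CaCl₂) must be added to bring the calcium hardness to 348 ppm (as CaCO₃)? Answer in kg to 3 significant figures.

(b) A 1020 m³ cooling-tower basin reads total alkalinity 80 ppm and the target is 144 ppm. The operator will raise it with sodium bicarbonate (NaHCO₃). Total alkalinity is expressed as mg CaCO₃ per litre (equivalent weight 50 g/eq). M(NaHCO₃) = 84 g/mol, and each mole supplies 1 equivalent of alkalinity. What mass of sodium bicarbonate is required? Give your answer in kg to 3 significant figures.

(a) After draining 22% and refilling: 414 × 0.78 + 65 × 0.22 = 337.22 ppm.
(a) Deficit to target: 348 − 337.22 = 10.78 mg/L.
(a) As CaCO₃: 10.78 mg/L × 910,000 L = 9810 g; ÷ 100.1 = 98 mol Ca²⁺.
(a) Mass: 98 × 111 = 10,880 g.

(b) Volume: 1020 m³ = 1,020,000 L.
(b) Alkalinity to add: (144 − 80) = 64 mg/L as CaCO₃ × 1,020,000 L = 65,280 g as CaCO₃.
(b) Equivalents: 65,280 g ÷ 50 g/eq = 1306 eq.
(b) NaHCO₃ supplies 1 eq per mole → 1306 mol.
(b) Mass: 1306 mol × 84 g/mol = 109,700 g.

(a) 10.9 kg; (b) 110 kg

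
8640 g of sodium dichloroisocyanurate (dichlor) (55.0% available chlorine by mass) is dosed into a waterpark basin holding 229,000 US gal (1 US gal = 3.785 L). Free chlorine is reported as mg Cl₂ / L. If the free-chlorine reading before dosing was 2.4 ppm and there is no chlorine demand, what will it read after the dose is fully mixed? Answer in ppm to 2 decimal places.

7.88 ppm

Volume: 229,000 US gal × 3.785 L/gal = 866,765 L.
Available chlorine delivered: 8640 g × 0.55 = 4752 g as Cl₂.
Concentration rise: 4752 g / 866,765 L = 5.482 mg/L = 5.48 ppm.
Final FC: 2.4 + 5.48 = 7.88 ppm.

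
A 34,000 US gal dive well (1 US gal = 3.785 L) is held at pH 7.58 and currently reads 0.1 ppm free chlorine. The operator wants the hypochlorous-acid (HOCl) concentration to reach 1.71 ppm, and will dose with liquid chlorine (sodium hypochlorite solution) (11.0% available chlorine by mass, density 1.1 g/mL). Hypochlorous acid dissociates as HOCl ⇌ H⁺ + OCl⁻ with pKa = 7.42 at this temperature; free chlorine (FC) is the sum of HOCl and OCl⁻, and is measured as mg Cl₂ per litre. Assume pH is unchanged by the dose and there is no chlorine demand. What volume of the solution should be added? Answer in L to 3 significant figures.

Volume: 34,000 US gal × 3.785 L/gal = 128,690 L.
[OCl⁻]/[HOCl] = 10^(pH − pKa) = 10^(7.58 − 7.42) = 1.445; fraction as HOCl = 1/(1 + 1.445) = 0.4089.
Free chlorine required for 1.71 ppm HOCl: 1.71 / 0.4089 = 4.182 ppm.
FC to add: 4.182 − 0.1 = 4.082 mg/L as Cl₂.
Cl₂ equivalent: 4.082 mg/L × 128,690 L = 525.3 g.
Product at 11.0% available Cl: 525.3 / 0.11 = 4775 g.
Volume: 4775 g ÷ 1.1 g/mL = 4341 mL.

4.34 L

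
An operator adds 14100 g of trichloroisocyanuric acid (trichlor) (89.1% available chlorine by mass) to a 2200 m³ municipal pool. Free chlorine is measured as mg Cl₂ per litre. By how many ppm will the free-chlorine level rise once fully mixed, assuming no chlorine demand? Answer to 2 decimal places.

Volume: 2200 m³ = 2,200,000 L.
Available chlorine delivered: 14,100 g × 0.891 = 12,560 g as Cl₂.
Concentration rise: 12,560 g / 2,200,000 L = 5.71 mg/L = 5.71 ppm.

5.71 ppm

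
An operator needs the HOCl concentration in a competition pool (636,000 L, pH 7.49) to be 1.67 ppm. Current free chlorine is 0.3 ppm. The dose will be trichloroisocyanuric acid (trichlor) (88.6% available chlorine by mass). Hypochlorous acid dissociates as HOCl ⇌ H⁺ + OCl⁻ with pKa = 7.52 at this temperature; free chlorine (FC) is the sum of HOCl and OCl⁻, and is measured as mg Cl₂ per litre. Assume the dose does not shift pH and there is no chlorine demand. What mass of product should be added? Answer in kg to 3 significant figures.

[OCl⁻]/[HOCl] = 10^(pH − pKa) = 10^(7.49 − 7.52) = 0.9333; fraction as HOCl = 1/(1 + 0.9333) = 0.5173.
Free chlorine required for 1.67 ppm HOCl: 1.67 / 0.5173 = 3.229 ppm.
FC to add: 3.229 − 0.3 = 2.929 mg/L as Cl₂.
Cl₂ equivalent: 2.929 mg/L × 636,000 L = 1863 g.
Product at 88.6% available Cl: 1863 / 0.886 = 2102 g.

2.10 kg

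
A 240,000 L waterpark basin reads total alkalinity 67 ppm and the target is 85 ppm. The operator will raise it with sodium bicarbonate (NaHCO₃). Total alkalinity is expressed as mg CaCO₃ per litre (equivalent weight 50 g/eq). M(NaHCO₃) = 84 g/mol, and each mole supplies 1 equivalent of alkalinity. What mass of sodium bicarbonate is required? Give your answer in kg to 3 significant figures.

Alkalinity to add: (85 − 67) = 18 mg/L as CaCO₃ × 240,000 L = 4320 g as CaCO₃.
Equivalents: 4320 g ÷ 50 g/eq = 86.4 eq.
NaHCO₃ supplies 1 eq per mole → 86.4 mol.
Mass: 86.4 mol × 84 g/mol = 7258 g.

7.26 kg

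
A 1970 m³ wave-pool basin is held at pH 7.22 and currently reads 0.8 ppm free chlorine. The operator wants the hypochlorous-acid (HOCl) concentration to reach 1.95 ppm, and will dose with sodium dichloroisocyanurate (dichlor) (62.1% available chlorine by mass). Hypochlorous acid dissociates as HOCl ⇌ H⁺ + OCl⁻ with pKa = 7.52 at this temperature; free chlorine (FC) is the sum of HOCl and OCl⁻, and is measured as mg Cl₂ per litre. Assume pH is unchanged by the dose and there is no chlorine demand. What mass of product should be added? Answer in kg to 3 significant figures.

6.75 kg

Volume: 1970 m³ = 1,970,000 L.
[OCl⁻]/[HOCl] = 10^(pH − pKa) = 10^(7.22 − 7.52) = 0.5012; fraction as HOCl = 1/(1 + 0.5012) = 0.6661.
Free chlorine required for 1.95 ppm HOCl: 1.95 / 0.6661 = 2.927 ppm.
FC to add: 2.927 − 0.8 = 2.127 mg/L as Cl₂.
Cl₂ equivalent: 2.127 mg/L × 1,970,000 L = 4191 g.
Product at 62.1% available Cl: 4191 / 0.621 = 6748 g.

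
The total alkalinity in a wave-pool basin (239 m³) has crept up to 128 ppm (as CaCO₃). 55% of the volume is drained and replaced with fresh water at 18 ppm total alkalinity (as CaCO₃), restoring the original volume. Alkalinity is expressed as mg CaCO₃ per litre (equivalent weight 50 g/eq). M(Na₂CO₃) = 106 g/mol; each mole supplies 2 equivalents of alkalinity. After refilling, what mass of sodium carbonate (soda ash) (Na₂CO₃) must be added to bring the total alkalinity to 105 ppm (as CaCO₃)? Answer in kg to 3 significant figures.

Volume: 239 m³ = 239,000 L.
After draining 55% and refilling: 128 × 0.45 + 18 × 0.55 = 67.5 ppm.
Deficit to target: 105 − 67.5 = 37.5 mg/L.
As CaCO₃: 37.5 mg/L × 239,000 L = 8962 g; ÷ 50 g/eq ÷ 2 = 89.62 mol Na₂CO₃.
Mass: 89.62 × 106 = 9500 g.

9.50 kg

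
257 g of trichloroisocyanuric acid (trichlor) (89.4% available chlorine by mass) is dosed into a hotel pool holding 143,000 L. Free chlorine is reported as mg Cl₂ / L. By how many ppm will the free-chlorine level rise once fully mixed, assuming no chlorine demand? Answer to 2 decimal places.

1.61 ppm

Available chlorine delivered: 257 g × 0.894 = 229.8 g as Cl₂.
Concentration rise: 229.8 g / 143,000 L = 1.607 mg/L = 1.61 ppm.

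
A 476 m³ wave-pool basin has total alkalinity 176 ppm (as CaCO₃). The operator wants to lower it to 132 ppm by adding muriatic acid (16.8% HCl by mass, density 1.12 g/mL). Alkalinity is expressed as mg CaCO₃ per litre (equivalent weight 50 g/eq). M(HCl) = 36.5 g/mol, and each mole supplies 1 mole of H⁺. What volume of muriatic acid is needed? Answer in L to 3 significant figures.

Volume: 476 m³ = 476,000 L.
Alkalinity to neutralize: (176 − 132) = 44 mg/L as CaCO₃ × 476,000 L = 20,940 g as CaCO₃.
Equivalents of H⁺ required: 20,940 ÷ 50 g/eq = 418.9 eq = 418.9 mol HCl.
Mass of HCl: 418.9 × 36.5 = 15,290 g.
Mass of 16.8% solution: 15,290 / 0.168 = 91,010 g.
Volume: 91,010 g ÷ 1.12 g/mL = 81,260 mL.

81.3 L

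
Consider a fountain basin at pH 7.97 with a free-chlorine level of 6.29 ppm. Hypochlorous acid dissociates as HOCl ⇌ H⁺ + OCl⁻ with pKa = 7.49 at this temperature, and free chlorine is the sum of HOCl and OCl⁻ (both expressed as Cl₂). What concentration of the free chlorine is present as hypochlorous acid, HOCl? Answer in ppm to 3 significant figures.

[OCl⁻]/[HOCl] = 10^(pH − pKa) = 10^(7.97 − 7.49) = 10^0.48 = 3.02.
Fraction as HOCl = 1 / (1 + 3.02) = 0.2488.
HOCl = 0.2488 × 6.29 ppm = 1.565 ppm.

1.56 ppm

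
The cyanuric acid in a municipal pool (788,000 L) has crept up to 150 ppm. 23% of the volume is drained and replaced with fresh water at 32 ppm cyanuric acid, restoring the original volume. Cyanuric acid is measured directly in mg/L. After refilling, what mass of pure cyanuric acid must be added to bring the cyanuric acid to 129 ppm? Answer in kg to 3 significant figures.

After draining 23% and refilling: 150 × 0.77 + 32 × 0.23 = 122.86 ppm.
Deficit to target: 129 − 122.86 = 6.14 mg/L.
Mass: 6.14 mg/L × 788,000 L = 4838 g cyanuric acid.

4.84 kg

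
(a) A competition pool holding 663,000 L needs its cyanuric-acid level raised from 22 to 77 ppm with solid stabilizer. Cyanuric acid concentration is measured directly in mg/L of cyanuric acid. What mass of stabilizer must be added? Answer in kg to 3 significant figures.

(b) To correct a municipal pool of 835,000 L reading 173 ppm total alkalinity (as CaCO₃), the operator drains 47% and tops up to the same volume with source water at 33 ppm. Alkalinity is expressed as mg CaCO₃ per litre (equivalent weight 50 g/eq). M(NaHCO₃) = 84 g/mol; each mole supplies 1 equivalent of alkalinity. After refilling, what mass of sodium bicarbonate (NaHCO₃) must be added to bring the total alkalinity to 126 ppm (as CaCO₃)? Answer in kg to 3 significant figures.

(a) CYA to add: (77 − 22) = 55 mg/L × 663,000 L = 36,460 g cyanuric acid.

(b) After draining 47% and refilling: 173 × 0.53 + 33 × 0.47 = 107.2 ppm.
(b) Deficit to target: 126 − 107.2 = 18.8 mg/L.
(b) As CaCO₃: 18.8 mg/L × 835,000 L = 15,700 g; ÷ 50 g/eq ÷ 1 = 314 mol NaHCO₃.
(b) Mass: 314 × 84 = 26,370 g.

(a) 36.5 kg; (b) 26.4 kg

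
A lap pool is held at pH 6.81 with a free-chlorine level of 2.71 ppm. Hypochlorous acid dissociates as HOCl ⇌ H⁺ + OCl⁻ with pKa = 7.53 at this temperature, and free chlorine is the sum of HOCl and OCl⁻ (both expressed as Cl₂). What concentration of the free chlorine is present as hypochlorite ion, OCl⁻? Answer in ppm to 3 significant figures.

0.434 ppm

[OCl⁻]/[HOCl] = 10^(pH − pKa) = 10^(6.81 − 7.53) = 10^-0.72 = 0.1905.
Fraction as HOCl = 1 / (1 + 0.1905) = 0.84.
OCl⁻ = (1 − 0.84) × 2.71 ppm = 0.4337 ppm.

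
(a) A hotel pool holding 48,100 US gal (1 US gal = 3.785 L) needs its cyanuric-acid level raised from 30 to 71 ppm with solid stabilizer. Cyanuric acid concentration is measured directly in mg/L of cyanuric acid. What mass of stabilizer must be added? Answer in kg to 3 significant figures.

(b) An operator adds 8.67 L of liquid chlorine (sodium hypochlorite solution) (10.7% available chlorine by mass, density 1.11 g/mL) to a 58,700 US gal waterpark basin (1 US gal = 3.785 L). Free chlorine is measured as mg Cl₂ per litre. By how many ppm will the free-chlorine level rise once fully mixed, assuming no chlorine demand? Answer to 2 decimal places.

(a) Volume: 48,100 US gal × 3.785 L/gal = 182,058 L.
(a) CYA to add: (71 − 30) = 41 mg/L × 182,058 L = 7464 g cyanuric acid.

(b) Volume: 58,700 US gal × 3.785 L/gal = 222,180 L.
(b) Mass of solution: 8.67 L × 1000 mL/L × 1.11 g/mL = 9624 g.
(b) Available chlorine delivered: 9624 g × 0.107 = 1030 g as Cl₂.
(b) Concentration rise: 1030 g / 222,180 L = 4.635 mg/L = 4.63 ppm.

(a) 7.46 kg; (b) 4.63 ppm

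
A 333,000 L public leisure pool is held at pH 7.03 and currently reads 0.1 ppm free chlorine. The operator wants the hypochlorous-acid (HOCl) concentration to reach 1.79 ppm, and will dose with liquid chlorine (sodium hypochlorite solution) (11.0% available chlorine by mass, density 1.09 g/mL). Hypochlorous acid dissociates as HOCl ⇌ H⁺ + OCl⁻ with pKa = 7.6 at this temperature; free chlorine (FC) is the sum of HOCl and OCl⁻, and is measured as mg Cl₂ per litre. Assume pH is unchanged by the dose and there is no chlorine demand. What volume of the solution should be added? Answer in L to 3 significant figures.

6.03 L

[OCl⁻]/[HOCl] = 10^(pH − pKa) = 10^(7.03 − 7.6) = 0.2692; fraction as HOCl = 1/(1 + 0.2692) = 0.7879.
Free chlorine required for 1.79 ppm HOCl: 1.79 / 0.7879 = 2.272 ppm.
FC to add: 2.272 − 0.1 = 2.172 mg/L as Cl₂.
Cl₂ equivalent: 2.172 mg/L × 333,000 L = 723.2 g.
Product at 11.0% available Cl: 723.2 / 0.11 = 6575 g.
Volume: 6575 g ÷ 1.09 g/mL = 6032 mL.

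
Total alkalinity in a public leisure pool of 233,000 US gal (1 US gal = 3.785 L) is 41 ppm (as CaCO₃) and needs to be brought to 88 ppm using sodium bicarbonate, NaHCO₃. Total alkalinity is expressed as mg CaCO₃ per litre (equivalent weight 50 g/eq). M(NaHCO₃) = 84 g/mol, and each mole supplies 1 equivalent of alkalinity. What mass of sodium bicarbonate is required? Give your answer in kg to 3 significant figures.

69.6 kg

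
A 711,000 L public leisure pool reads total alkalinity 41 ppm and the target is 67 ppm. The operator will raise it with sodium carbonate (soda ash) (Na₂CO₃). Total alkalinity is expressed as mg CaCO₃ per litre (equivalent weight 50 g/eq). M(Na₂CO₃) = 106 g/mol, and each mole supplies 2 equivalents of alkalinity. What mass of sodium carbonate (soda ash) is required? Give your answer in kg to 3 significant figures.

Alkalinity to add: (67 − 41) = 26 mg/L as CaCO₃ × 711,000 L = 18,490 g as CaCO₃.
Equivalents: 18,490 g ÷ 50 g/eq = 369.7 eq.
Each mole of Na₂CO₃ supplies 2 eq, so 369.7 / 2 = 184.9 mol.
Mass: 184.9 mol × 106 g/mol = 19,600 g.

19.6 kg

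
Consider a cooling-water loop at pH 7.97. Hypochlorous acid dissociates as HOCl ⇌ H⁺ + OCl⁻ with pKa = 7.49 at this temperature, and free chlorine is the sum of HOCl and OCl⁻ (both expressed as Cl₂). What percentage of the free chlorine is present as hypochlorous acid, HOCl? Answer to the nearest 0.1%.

24.9%

[OCl⁻]/[HOCl] = 10^(pH − pKa) = 10^(7.97 − 7.49) = 10^0.48 = 3.02.
Fraction as HOCl = 1 / (1 + 3.02) = 0.2488.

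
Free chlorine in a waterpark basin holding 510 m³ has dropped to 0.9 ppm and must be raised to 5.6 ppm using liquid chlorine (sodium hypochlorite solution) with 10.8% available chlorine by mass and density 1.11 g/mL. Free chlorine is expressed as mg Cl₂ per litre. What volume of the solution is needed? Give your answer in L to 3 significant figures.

Volume: 510 m³ = 510,000 L.
Chlorine deficit: 5.6 − 0.9 = 4.7 ppm = 4.7 mg/L as Cl₂.
Cl₂ equivalent needed: 4.7 mg/L × 510,000 L = 2,397,000 mg = 2397 g.
Product at 10.8% available chlorine: 2397 / 0.108 = 22,190 g.
Volume at density 1.11 g/mL: 22,190 g ÷ 1.11 g/mL = 19,990 mL.

20.0 L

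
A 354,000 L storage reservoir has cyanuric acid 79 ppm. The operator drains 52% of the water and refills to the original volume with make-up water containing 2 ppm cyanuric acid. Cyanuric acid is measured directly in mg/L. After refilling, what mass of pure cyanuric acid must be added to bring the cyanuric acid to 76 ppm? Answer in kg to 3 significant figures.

After draining 52% and refilling: 79 × 0.48 + 2 × 0.52 = 38.96 ppm.
Deficit to target: 76 − 38.96 = 37.04 mg/L.
Mass: 37.04 mg/L × 354,000 L = 13,110 g cyanuric acid.

13.1 kg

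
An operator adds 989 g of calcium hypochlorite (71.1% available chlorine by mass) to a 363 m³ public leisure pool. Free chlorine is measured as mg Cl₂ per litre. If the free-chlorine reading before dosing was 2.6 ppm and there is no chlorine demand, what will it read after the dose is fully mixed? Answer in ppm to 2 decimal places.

Volume: 363 m³ = 363,000 L.
Available chlorine delivered: 989 g × 0.711 = 703.2 g as Cl₂.
Concentration rise: 703.2 g / 363,000 L = 1.937 mg/L = 1.94 ppm.
Final FC: 2.6 + 1.94 = 4.54 ppm.

4.54 ppm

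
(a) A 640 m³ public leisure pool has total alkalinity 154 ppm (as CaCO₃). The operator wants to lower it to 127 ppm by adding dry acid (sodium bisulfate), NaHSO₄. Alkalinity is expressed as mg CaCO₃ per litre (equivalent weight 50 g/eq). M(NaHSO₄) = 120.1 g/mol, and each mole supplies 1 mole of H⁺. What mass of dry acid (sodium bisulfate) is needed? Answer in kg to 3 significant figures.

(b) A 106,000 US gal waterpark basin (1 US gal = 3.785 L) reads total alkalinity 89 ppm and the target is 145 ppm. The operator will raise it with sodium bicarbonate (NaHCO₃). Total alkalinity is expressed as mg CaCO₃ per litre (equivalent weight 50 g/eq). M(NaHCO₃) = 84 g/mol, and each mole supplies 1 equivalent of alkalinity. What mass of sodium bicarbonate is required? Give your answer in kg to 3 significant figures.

(a) Volume: 640 m³ = 640,000 L.
(a) Alkalinity to neutralize: (154 − 127) = 27 mg/L as CaCO₃ × 640,000 L = 17,280 g as CaCO₃.
(a) Equivalents of H⁺ required: 17,280 ÷ 50 g/eq = 345.6 eq = 345.6 mol NaHSO₄.
(a) Mass of NaHSO₄: 345.6 × 120.1 = 41,510 g.

(b) Volume: 106,000 US gal × 3.785 L/gal = 401,210 L.
(b) Alkalinity to add: (145 − 89) = 56 mg/L as CaCO₃ × 401,210 L = 22,470 g as CaCO₃.
(b) Equivalents: 22,470 g ÷ 50 g/eq = 449.4 eq.
(b) NaHCO₃ supplies 1 eq per mole → 449.4 mol.
(b) Mass: 449.4 mol × 84 g/mol = 37,750 g.

(a) 41.5 kg; (b) 37.7 kg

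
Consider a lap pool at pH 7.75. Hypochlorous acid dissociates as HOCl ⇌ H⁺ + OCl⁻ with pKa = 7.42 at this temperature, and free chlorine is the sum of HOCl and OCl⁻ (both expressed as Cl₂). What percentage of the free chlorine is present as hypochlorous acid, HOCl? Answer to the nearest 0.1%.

[OCl⁻]/[HOCl] = 10^(pH − pKa) = 10^(7.75 − 7.42) = 10^0.33 = 2.138.
Fraction as HOCl = 1 / (1 + 2.138) = 0.3187.

31.9%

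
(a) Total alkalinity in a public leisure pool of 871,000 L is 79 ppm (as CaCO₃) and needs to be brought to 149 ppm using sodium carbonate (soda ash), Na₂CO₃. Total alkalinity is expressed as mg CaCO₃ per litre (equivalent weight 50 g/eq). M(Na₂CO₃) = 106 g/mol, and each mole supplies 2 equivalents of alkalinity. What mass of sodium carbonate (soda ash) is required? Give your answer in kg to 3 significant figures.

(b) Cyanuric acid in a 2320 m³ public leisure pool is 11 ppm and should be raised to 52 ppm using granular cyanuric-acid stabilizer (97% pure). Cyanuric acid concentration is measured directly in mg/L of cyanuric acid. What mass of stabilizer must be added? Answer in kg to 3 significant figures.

(a) 64.6 kg; (b) 98.1 kg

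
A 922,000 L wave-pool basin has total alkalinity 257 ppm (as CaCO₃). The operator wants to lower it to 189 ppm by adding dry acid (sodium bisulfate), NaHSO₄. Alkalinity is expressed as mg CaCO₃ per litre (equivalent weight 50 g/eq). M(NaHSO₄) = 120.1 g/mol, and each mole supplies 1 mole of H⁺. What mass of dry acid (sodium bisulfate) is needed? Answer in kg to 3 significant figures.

151 kg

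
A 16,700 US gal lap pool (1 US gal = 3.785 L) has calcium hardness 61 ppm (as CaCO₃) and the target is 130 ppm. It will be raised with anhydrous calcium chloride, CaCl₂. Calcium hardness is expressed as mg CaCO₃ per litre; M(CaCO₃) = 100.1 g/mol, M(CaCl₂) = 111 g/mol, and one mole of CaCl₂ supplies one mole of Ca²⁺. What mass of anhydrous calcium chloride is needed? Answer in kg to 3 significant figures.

4.84 kg

Volume: 16,700 US gal × 3.785 L/gal = 63,210 L.
Hardness to add: (130 − 61) = 69 mg/L as CaCO₃ × 63,210 L = 4361 g as CaCO₃.
Moles of Ca²⁺ (1 mol Ca²⁺ ≡ 1 mol CaCO₃): 4361 / 100.1 g/mol = 43.57 mol.
Mass of CaCl₂: 43.57 × 111 = 4836 g.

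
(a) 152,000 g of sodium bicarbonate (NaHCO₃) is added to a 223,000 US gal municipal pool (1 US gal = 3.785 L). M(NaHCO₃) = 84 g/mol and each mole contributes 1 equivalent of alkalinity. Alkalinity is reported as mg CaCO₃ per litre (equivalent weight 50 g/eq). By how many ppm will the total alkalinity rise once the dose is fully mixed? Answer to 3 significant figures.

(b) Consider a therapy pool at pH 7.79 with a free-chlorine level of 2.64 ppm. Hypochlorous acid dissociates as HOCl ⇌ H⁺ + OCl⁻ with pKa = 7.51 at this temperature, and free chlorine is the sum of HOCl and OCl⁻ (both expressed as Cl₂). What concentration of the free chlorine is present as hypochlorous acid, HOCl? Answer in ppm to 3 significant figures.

(a) Volume: 223,000 US gal × 3.785 L/gal = 844,055 L.
(a) Moles of NaHCO₃: 152,000 g ÷ 84 g/mol = 1810 mol → 1810 eq of alkalinity.
(a) As CaCO₃: 1810 eq × 50 g/eq = 90,480 g.
(a) Rise: 90,480 g / 844,055 L × 1000 = 107.2 mg/L.

(b) [OCl⁻]/[HOCl] = 10^(pH − pKa) = 10^(7.79 − 7.51) = 10^0.28 = 1.905.
(b) Fraction as HOCl = 1 / (1 + 1.905) = 0.3442.
(b) HOCl = 0.3442 × 2.64 ppm = 0.9086 ppm.

(a) 107 ppm; (b) 0.909 ppm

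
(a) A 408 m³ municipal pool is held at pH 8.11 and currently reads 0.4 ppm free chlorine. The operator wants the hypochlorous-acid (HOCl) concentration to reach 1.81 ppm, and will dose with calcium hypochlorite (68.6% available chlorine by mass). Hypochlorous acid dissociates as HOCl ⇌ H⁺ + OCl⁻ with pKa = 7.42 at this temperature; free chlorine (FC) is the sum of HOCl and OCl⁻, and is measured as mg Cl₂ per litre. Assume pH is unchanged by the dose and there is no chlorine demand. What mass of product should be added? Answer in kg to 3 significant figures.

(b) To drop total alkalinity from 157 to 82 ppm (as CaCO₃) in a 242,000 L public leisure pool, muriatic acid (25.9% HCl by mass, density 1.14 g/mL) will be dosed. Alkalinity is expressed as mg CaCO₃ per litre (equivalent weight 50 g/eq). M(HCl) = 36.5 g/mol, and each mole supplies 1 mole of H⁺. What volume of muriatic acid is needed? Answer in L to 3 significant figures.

(a) 6.11 kg; (b) 44.9 L

(a) Volume: 408 m³ = 408,000 L.
(a) [OCl⁻]/[HOCl] = 10^(pH − pKa) = 10^(8.11 − 7.42) = 4.898; fraction as HOCl = 1/(1 + 4.898) = 0.1696.
(a) Free chlorine required for 1.81 ppm HOCl: 1.81 / 0.1696 = 10.67 ppm.
(a) FC to add: 10.67 − 0.4 = 10.27 mg/L as Cl₂.
(a) Cl₂ equivalent: 10.27 mg/L × 408,000 L = 4192 g.
(a) Product at 68.6% available Cl: 4192 / 0.686 = 6111 g.

(b) Alkalinity to neutralize: (157 − 82) = 75 mg/L as CaCO₃ × 242,000 L = 18,150 g as CaCO₃.
(b) Equivalents of H⁺ required: 18,150 ÷ 50 g/eq = 363 eq = 363 mol HCl.
(b) Mass of HCl: 363 × 36.5 = 13,250 g.
(b) Mass of 25.9% solution: 13,250 / 0.259 = 51,160 g.
(b) Volume: 51,160 g ÷ 1.14 g/mL = 44,870 mL.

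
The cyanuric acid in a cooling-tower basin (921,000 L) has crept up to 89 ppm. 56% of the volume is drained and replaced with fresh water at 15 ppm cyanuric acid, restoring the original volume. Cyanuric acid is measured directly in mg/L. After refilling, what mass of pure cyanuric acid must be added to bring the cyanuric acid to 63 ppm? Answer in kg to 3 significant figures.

14.2 kg

After draining 56% and refilling: 89 × 0.44 + 15 × 0.56 = 47.56 ppm.
Deficit to target: 63 − 47.56 = 15.44 mg/L.
Mass: 15.44 mg/L × 921,000 L = 14,220 g cyanuric acid.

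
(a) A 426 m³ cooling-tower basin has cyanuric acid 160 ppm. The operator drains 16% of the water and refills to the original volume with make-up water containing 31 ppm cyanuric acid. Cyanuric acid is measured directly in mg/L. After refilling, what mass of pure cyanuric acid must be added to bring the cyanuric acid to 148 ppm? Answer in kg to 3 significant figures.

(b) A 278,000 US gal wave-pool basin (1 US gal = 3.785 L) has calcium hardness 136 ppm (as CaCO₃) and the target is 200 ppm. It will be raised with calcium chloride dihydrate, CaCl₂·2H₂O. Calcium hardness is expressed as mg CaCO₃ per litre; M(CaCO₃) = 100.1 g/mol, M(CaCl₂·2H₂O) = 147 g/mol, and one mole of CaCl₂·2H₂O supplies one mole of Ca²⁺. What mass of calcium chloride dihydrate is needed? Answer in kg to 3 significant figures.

(a) 3.68 kg; (b) 98.9 kg

(a) Volume: 426 m³ = 426,000 L.
(a) After draining 16% and refilling: 160 × 0.84 + 31 × 0.16 = 139.36 ppm.
(a) Deficit to target: 148 − 139.36 = 8.64 mg/L.
(a) Mass: 8.64 mg/L × 426,000 L = 3681 g cyanuric acid.

(b) Volume: 278,000 US gal × 3.785 L/gal = 1,052,230 L.
(b) Hardness to add: (200 − 136) = 64 mg/L as CaCO₃ × 1,052,230 L = 67,340 g as CaCO₃.
(b) Moles of Ca²⁺ (1 mol Ca²⁺ ≡ 1 mol CaCO₃): 67,340 / 100.1 g/mol = 672.8 mol.
(b) Mass of CaCl₂·2H₂O: 672.8 × 147 = 98,890 g.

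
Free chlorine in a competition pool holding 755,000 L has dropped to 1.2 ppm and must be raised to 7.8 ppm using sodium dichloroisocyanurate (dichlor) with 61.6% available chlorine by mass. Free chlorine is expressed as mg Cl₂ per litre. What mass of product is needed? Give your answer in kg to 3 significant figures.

Chlorine deficit: 7.8 − 1.2 = 6.6 ppm = 6.6 mg/L as Cl₂.
Cl₂ equivalent needed: 6.6 mg/L × 755,000 L = 4,983,000 mg = 4983 g.
Product at 61.6% available chlorine: 4983 / 0.616 = 8089 g.

8.09 kg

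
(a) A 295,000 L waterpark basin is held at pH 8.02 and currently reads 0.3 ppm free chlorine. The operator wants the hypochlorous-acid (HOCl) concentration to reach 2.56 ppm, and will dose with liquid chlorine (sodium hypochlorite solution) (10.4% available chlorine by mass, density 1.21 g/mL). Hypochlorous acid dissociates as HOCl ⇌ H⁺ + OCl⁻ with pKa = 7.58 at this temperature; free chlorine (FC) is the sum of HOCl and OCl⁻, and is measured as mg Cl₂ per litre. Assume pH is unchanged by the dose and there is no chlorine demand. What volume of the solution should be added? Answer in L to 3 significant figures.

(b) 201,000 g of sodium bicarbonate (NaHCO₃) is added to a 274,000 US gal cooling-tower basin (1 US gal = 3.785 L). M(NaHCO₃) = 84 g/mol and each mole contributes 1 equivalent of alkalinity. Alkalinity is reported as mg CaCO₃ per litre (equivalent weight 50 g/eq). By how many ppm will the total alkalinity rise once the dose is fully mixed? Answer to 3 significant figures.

(a) [OCl⁻]/[HOCl] = 10^(pH − pKa) = 10^(8.02 − 7.58) = 2.754; fraction as HOCl = 1/(1 + 2.754) = 0.2664.
(a) Free chlorine required for 2.56 ppm HOCl: 2.56 / 0.2664 = 9.611 ppm.
(a) FC to add: 9.611 − 0.3 = 9.311 mg/L as Cl₂.
(a) Cl₂ equivalent: 9.311 mg/L × 295,000 L = 2747 g.
(a) Product at 10.4% available Cl: 2747 / 0.104 = 26,410 g.
(a) Volume: 26,410 g ÷ 1.21 g/mL = 21,830 mL.

(b) Volume: 274,000 US gal × 3.785 L/gal = 1,037,090 L.
(b) Moles of NaHCO₃: 201,000 g ÷ 84 g/mol = 2393 mol → 2393 eq of alkalinity.
(b) As CaCO₃: 2393 eq × 50 g/eq = 119,600 g.
(b) Rise: 119,600 g / 1,037,090 L × 1000 = 115.4 mg/L.

(a) 21.8 L; (b) 115 ppm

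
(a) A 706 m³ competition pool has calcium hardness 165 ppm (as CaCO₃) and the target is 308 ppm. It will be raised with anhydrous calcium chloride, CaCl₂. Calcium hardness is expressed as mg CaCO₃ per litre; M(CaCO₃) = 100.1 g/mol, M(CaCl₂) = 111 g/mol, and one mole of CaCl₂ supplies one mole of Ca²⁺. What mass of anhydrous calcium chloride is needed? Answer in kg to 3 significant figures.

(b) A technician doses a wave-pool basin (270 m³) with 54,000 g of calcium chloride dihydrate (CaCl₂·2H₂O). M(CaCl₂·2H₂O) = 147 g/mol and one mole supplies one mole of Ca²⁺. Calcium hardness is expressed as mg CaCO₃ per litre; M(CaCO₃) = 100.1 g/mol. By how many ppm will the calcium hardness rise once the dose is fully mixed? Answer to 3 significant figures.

(a) Volume: 706 m³ = 706,000 L.
(a) Hardness to add: (308 − 165) = 143 mg/L as CaCO₃ × 706,000 L = 101,000 g as CaCO₃.
(a) Moles of Ca²⁺ (1 mol Ca²⁺ ≡ 1 mol CaCO₃): 101,000 / 100.1 g/mol = 1009 mol.
(a) Mass of CaCl₂: 1009 × 111 = 112,000 g.

(b) Volume: 270 m³ = 270,000 L.
(b) Moles of Ca²⁺: 54,000 g ÷ 147 g/mol = 367.3 mol.
(b) As CaCO₃: 367.3 mol × 100.1 g/mol = 36,770 g.
(b) Rise: 36,770 g / 270,000 L × 1000 = 136.2 mg/L.

(a) 112 kg; (b) 136 ppm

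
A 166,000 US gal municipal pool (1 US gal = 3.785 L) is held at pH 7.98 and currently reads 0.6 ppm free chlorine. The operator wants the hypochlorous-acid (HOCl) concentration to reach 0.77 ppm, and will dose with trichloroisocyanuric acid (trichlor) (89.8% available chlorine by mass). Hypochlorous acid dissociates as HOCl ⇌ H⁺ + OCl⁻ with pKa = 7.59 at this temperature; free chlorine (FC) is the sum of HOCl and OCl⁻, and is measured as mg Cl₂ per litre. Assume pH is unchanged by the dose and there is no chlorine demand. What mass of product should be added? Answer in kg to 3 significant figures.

1.44 kg

Volume: 166,000 US gal × 3.785 L/gal = 628,310 L.
[OCl⁻]/[HOCl] = 10^(pH − pKa) = 10^(7.98 − 7.59) = 2.455; fraction as HOCl = 1/(1 + 2.455) = 0.2895.
Free chlorine required for 0.77 ppm HOCl: 0.77 / 0.2895 = 2.66 ppm.
FC to add: 2.66 − 0.6 = 2.06 mg/L as Cl₂.
Cl₂ equivalent: 2.06 mg/L × 628,310 L = 1294 g.
Product at 89.8% available Cl: 1294 / 0.898 = 1441 g.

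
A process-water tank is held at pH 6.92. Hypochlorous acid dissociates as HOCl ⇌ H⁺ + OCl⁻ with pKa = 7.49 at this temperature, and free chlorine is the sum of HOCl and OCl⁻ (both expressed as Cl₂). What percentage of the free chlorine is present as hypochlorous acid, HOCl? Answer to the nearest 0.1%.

78.8%

[OCl⁻]/[HOCl] = 10^(pH − pKa) = 10^(6.92 − 7.49) = 10^-0.57 = 0.2692.
Fraction as HOCl = 1 / (1 + 0.2692) = 0.7879.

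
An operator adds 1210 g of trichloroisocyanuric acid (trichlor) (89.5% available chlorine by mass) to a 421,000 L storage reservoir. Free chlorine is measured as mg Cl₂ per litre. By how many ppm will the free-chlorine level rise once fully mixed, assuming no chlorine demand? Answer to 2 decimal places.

2.57 ppm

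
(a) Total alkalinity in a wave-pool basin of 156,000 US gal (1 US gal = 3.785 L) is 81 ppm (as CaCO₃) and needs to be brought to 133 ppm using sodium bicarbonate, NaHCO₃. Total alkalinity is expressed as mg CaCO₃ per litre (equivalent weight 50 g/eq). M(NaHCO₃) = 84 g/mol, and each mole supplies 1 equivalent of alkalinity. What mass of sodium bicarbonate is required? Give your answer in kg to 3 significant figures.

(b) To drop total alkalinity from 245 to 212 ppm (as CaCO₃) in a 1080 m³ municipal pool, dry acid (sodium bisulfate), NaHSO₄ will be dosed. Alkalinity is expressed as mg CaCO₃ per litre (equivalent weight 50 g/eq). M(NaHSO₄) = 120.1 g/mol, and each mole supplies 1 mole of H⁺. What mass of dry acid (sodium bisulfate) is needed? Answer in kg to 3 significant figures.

(a) Volume: 156,000 US gal × 3.785 L/gal = 590,460 L.
(a) Alkalinity to add: (133 − 81) = 52 mg/L as CaCO₃ × 590,460 L = 30,700 g as CaCO₃.
(a) Equivalents: 30,700 g ÷ 50 g/eq = 614.1 eq.
(a) NaHCO₃ supplies 1 eq per mole → 614.1 mol.
(a) Mass: 614.1 mol × 84 g/mol = 51,580 g.

(b) Volume: 1080 m³ = 1,080,000 L.
(b) Alkalinity to neutralize: (245 − 212) = 33 mg/L as CaCO₃ × 1,080,000 L = 35,640 g as CaCO₃.
(b) Equivalents of H⁺ required: 35,640 ÷ 50 g/eq = 712.8 eq = 712.8 mol NaHSO₄.
(b) Mass of NaHSO₄: 712.8 × 120.1 = 85,610 g.

(a) 51.6 kg; (b) 85.6 kg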